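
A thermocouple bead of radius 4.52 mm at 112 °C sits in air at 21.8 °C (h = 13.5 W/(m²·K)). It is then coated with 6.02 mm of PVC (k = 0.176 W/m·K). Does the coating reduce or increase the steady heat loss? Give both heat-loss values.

Critical radius for a sphere: r_cr = 2k/h = 0.0261 m = 2.61 cm.
Outer radius after coating: r₂ = 0.00452 + 0.00602 = 0.01054 m.
Since r₁ < r_cr and r₂ ≤ r_cr, the coating moves toward the maximum at r_cr — heat loss rises.
Bare: R = 1/(4πr₁²h) = 288.5 K/W; Q = 90.2/288.5 = 0.313 W.
Coated: R = R_cond + R_conv = 110.2 K/W; Q = 90.2/110.2 = 0.819 W.

increases: 0.313 → 0.819 W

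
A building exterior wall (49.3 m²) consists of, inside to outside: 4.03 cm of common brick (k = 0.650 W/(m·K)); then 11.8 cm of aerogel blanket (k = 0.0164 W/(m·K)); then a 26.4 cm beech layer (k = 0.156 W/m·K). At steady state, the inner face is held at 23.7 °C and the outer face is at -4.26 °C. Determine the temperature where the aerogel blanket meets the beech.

Treat each layer as a resistance in series:
  R_common brick = L/(kA) = 0.0403/(0.650·49.3) = 0.001258 K/W
  R_aerogel blanket = L/(kA) = 0.118/(0.0164·49.3) = 0.1459 K/W
  R_beech = L/(kA) = 0.264/(0.156·49.3) = 0.03433 K/W
ΣR = 0.001258 + 0.1459 + 0.03433 = 0.1815 K/W
Q = ΔT/ΣR = (23.7 °C − -4.26 °C)/0.1815 = 154.0 W
From the inner boundary to the aerogel blanket/beech interface, ΣR_partial = 0.1472 K/W.
T_interface = T_in − Q·ΣR_partial = 23.7 °C − (154.0)(0.1472) = 1.03 °C

T = 1.03 °C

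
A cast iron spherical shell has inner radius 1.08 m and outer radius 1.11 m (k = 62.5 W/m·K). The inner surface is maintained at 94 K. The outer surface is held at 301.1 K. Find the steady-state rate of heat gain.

Q = 6500 kW

Q = 4πk·ΔT/(1/r₁ − 1/r₂) = 4π × 62.5 × 207.1 / (1/1.08 − 1/1.11) = 6.50×10^6 W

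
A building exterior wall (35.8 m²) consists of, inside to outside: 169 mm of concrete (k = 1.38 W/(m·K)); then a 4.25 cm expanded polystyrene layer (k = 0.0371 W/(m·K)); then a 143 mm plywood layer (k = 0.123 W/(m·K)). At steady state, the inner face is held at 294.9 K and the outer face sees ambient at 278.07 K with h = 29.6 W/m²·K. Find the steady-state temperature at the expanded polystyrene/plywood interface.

Series thermal resistances, inner to outer:
  R_concrete = L/(kA) = 0.169/(1.38·35.8) = 0.003421 K/W
  R_expanded polystyrene = L/(kA) = 0.0425/(0.0371·35.8) = 0.03200 K/W
  R_plywood = L/(kA) = 0.143/(0.123·35.8) = 0.03247 K/W
  R_conv,out = 1/(hA) = 1/(29.6·35.8) = 9.437×10^-4 K/W
ΣR = 0.003421 + 0.03200 + 0.03247 + 9.437×10^-4 = 0.06883 K/W
Q = ΔT/ΣR = (294.9 K − 278.07 K)/0.06883 = 244.5 W
From the inner boundary to the expanded polystyrene/plywood interface, ΣR_partial = 0.03542 K/W.
T_interface = T_in − Q·ΣR_partial = 294.9 K − (244.5)(0.03542) = 286.2 K

T = 286.2 K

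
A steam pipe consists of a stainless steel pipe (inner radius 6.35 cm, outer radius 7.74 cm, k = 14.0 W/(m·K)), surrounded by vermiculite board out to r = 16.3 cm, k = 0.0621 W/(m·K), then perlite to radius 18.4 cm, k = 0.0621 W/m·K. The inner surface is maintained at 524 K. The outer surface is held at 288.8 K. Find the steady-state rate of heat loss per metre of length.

Treat each layer as a resistance in series:
  R'_stainless steel = ln(0.0774/0.0635)/(2πk) = 0.1979/(2π·14.0) = 0.002250 m·K/W
  R'_vermiculite board = ln(0.163/0.0774)/(2πk) = 0.7448/(2π·0.0621) = 1.909 m·K/W
  R'_perlite = ln(0.184/0.163)/(2πk) = 0.1212/(2π·0.0621) = 0.3106 m·K/W
ΣR = 0.002250 + 1.909 + 0.3106 = 2.222 m·K/W
Q' = ΔT/ΣR = (524 K − 288.8 K)/2.222 = 106 W/m

Q' = 106 W/m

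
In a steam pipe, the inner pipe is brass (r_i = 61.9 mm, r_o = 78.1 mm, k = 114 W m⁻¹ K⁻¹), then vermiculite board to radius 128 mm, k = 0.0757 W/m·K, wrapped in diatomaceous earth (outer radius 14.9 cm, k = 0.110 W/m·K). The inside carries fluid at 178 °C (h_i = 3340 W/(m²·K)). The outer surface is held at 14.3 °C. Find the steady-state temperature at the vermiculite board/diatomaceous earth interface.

Treat each layer as a resistance in series:
  R'_conv,in = 1/(2πr h) = 1/(2π·0.0619·3340) = 7.698×10^-4 m·K/W
  R'_brass = ln(0.0781/0.0619)/(2πk) = 0.2325/(2π·114) = 3.246×10^-4 m·K/W
  R'_vermiculite board = ln(0.128/0.0781)/(2πk) = 0.4940/(2π·0.0757) = 1.039 m·K/W
  R'_diatomaceous earth = ln(0.149/0.128)/(2πk) = 0.1519/(2π·0.110) = 0.2198 m·K/W
ΣR = 7.698×10^-4 + 3.246×10^-4 + 1.039 + 0.2198 = 1.260 m·K/W
Q' = ΔT/ΣR = (178 °C − 14.3 °C)/1.260 = 129.9 W/m
From the inner boundary to the vermiculite board/diatomaceous earth interface, ΣR_partial = 1.040 m·K/W.
T_interface = T_in − Q'·ΣR_partial = 178 °C − (129.9)(1.040) = 42.9 °C

T = 42.9 °C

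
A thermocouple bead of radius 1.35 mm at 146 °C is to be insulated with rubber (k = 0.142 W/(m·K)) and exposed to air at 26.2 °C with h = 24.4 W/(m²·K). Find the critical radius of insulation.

r_cr = 1.16 cm

For a sphere, r_cr = 2k_ins/h = 2·0.142/24.4 = 0.0116 m = 1.16 cm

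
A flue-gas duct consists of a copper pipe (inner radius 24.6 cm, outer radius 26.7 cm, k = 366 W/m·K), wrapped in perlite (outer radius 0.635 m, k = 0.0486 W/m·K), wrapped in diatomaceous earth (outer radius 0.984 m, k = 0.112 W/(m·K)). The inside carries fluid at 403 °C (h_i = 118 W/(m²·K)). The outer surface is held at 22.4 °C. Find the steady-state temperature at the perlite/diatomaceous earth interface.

T = 90.8 °C

Resistance network (inner→outer):
  R'_conv,in = 1/(2πr h) = 1/(2π·0.246·118) = 0.005483 m·K/W
  R'_copper = ln(0.267/0.246)/(2πk) = 0.08192/(2π·366) = 3.562×10^-5 m·K/W
  R'_perlite = ln(0.635/0.267)/(2πk) = 0.8664/(2π·0.0486) = 2.837 m·K/W
  R'_diatomaceous earth = ln(0.984/0.635)/(2πk) = 0.4380/(2π·0.112) = 0.6224 m·K/W
ΣR = 0.005483 + 3.562×10^-5 + 2.837 + 0.6224 = 3.465 m·K/W
Q' = ΔT/ΣR = (403 °C − 22.4 °C)/3.465 = 109.8 W/m
From the inner boundary to the perlite/diatomaceous earth interface, ΣR_partial = 2.843 m·K/W.
T_interface = T_in − Q'·ΣR_partial = 403 °C − (109.8)(2.843) = 90.8 °C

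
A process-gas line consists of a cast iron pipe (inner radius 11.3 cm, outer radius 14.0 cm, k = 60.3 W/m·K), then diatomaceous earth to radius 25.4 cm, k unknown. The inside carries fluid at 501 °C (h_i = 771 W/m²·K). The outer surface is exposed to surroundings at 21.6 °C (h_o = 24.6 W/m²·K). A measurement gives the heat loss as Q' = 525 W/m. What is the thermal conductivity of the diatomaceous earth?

k = 0.107 W/m·K

ΣR = ΔT/Q' = |501 − 21.6|/525 = 0.9131 m·K/W
Known resistances:
  R'_conv,in = 1/(2πr h) = 1/(2π·0.113·771) = 0.001827 m·K/W
  R'_cast iron = ln(0.140/0.113)/(2πk) = 0.2143/(2π·60.3) = 5.655×10^-4 m·K/W
  R'_conv,out = 1/(2πr h) = 1/(2π·0.254·24.6) = 0.02547 m·K/W
R_diatomaceous earth = ΣR − ΣR_known = 0.9131 − 0.02786 = 0.8852 m·K/W
ln(r₂/r₁)/(2πk) = 0.8852 ⇒ k = 0.5957/(2π·0.8852) = 0.107 W/m·K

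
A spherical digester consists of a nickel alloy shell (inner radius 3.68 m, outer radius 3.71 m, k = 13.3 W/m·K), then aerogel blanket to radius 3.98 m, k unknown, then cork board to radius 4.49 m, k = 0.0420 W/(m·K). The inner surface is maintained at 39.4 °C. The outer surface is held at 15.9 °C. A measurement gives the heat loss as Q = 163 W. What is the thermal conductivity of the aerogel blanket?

k = 0.0162 W/m·K

ΣR = ΔT/Q = |39.4 − 15.9|/163 = 0.1442 K/W
Known resistances:
  R_nickel alloy = (1/3.68 − 1/3.71)/(4πk) = 0.002197/(4π·13.3) = 1.315×10^-5 K/W
  R_cork board = (1/3.98 − 1/4.49)/(4πk) = 0.02854/(4π·0.0420) = 0.05407 K/W
R_aerogel blanket = ΣR − ΣR_known = 0.1442 − 0.05408 = 0.09012 K/W
(1/r₁−1/r₂)/(4πk) = 0.09012 ⇒ k = 0.01829/(4π·0.09012) = 0.0162 W/m·K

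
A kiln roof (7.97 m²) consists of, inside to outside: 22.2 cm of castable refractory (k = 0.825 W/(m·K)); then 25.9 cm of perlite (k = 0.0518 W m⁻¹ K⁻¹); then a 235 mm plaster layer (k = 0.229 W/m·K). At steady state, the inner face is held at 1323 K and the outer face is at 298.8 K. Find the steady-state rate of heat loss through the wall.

Q = 1300 W

Series thermal resistances, inner to outer:
  R_castable refractory = L/(kA) = 0.222/(0.825·7.97) = 0.03376 K/W
  R_perlite = L/(kA) = 0.259/(0.0518·7.97) = 0.6274 K/W
  R_plaster = L/(kA) = 0.235/(0.229·7.97) = 0.1288 K/W
ΣR = 0.03376 + 0.6274 + 0.1288 = 0.7900 K/W
Q = ΔT/ΣR = (1323 K − 298.8 K)/0.7900 = 1300 W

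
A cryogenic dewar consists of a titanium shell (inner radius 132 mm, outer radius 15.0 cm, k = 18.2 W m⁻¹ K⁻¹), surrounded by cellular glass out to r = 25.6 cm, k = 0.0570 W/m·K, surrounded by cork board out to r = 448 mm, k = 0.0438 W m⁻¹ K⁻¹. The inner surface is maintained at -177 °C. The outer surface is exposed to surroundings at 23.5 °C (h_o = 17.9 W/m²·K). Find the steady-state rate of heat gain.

Q = 29.0 W

Series thermal resistances, inner to outer:
  R_titanium = (1/0.132 − 1/0.150)/(4πk) = 0.9091/(4π·18.2) = 0.003975 K/W
  R_cellular glass = (1/0.150 − 1/0.256)/(4πk) = 2.760/(4π·0.0570) = 3.854 K/W
  R_cork board = (1/0.256 − 1/0.448)/(4πk) = 1.674/(4π·0.0438) = 3.042 K/W
  R_conv,out = 1/(4πr²h) = 1/(4π·0.448²·17.9) = 0.02215 K/W
ΣR = 0.003975 + 3.854 + 3.042 + 0.02215 = 6.922 K/W
Q = ΔT/ΣR = (-177 °C − 23.5 °C)/6.922 = -29.0 W
(Negative Q ⇒ heat flows inward; heat gain = 29.0 W.)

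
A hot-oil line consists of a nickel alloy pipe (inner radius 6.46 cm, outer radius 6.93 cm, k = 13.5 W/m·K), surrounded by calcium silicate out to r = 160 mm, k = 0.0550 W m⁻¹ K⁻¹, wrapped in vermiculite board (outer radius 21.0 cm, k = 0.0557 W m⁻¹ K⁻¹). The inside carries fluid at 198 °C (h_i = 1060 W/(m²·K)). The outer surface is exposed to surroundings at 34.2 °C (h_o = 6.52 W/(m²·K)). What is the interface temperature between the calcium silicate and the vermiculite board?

T = 78.3 °C

Resistance network (inner→outer):
  R'_conv,in = 1/(2πr h) = 1/(2π·0.0646·1060) = 0.002324 m·K/W
  R'_nickel alloy = ln(0.0693/0.0646)/(2πk) = 0.07023/(2π·13.5) = 8.280×10^-4 m·K/W
  R'_calcium silicate = ln(0.160/0.0693)/(2πk) = 0.8367/(2π·0.0550) = 2.421 m·K/W
  R'_vermiculite board = ln(0.210/0.160)/(2πk) = 0.2719/(2π·0.0557) = 0.7770 m·K/W
  R'_conv,out = 1/(2πr h) = 1/(2π·0.210·6.52) = 0.1162 m·K/W
ΣR = 0.002324 + 8.280×10^-4 + 2.421 + 0.7770 + 0.1162 = 3.317 m·K/W
Q' = ΔT/ΣR = (198 °C − 34.2 °C)/3.317 = 49.38 W/m
From the inner boundary to the calcium silicate/vermiculite board interface, ΣR_partial = 2.424 m·K/W.
T_interface = T_in − Q'·ΣR_partial = 198 °C − (49.38)(2.424) = 78.3 °C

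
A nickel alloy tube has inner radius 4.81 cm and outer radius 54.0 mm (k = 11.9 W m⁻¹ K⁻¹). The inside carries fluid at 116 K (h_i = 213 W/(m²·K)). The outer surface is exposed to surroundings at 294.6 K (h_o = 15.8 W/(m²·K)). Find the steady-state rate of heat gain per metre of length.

Q' = 877 W/m

Series thermal resistances, inner to outer:
  R'_conv,in = 1/(2πr h) = 1/(2π·0.0481·213) = 0.01553 m·K/W
  R'_nickel alloy = ln(0.0540/0.0481)/(2πk) = 0.1157/(2π·11.9) = 0.001547 m·K/W
  R'_conv,out = 1/(2πr h) = 1/(2π·0.0540·15.8) = 0.1865 m·K/W
ΣR = 0.01553 + 0.001547 + 0.1865 = 0.2036 m·K/W
Q' = ΔT/ΣR = (116 K − 294.6 K)/0.2036 = -877 W/m
(Negative Q' ⇒ heat flows inward; heat gain = 877 W/m.)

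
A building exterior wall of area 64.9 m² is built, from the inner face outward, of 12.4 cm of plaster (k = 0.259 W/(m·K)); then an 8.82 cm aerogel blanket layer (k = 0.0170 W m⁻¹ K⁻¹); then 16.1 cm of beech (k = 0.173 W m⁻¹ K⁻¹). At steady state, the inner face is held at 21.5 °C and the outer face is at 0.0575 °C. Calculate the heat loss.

Resistance network (inner→outer):
  R_plaster = L/(kA) = 0.124/(0.259·64.9) = 0.007377 K/W
  R_aerogel blanket = L/(kA) = 0.0882/(0.0170·64.9) = 0.07994 K/W
  R_beech = L/(kA) = 0.161/(0.173·64.9) = 0.01434 K/W
ΣR = 0.007377 + 0.07994 + 0.01434 = 0.1017 K/W
Q = ΔT/ΣR = (21.5 °C − 0.0575 °C)/0.1017 = 211 W

Q = 211 W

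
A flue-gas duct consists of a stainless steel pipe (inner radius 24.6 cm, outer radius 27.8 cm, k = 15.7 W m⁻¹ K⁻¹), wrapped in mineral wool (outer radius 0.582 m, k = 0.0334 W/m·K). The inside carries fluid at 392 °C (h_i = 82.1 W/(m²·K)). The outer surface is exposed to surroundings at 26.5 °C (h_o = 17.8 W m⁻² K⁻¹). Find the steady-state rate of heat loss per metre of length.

Series thermal resistances, inner to outer:
  R'_conv,in = 1/(2πr h) = 1/(2π·0.246·82.1) = 0.007880 m·K/W
  R'_stainless steel = ln(0.278/0.246)/(2πk) = 0.1223/(2π·15.7) = 0.001240 m·K/W
  R'_mineral wool = ln(0.582/0.278)/(2πk) = 0.7388/(2π·0.0334) = 3.521 m·K/W
  R'_conv,out = 1/(2πr h) = 1/(2π·0.582·17.8) = 0.01536 m·K/W
ΣR = 0.007880 + 0.001240 + 3.521 + 0.01536 = 3.545 m·K/W
Q' = ΔT/ΣR = (392 °C − 26.5 °C)/3.545 = 103 W/m

Q' = 103 W/m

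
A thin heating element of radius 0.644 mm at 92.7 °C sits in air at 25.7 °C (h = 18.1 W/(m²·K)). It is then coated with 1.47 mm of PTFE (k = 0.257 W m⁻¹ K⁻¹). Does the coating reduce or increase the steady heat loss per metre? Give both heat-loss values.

increases: 4.91 → 13.7 W/m

Critical radius for a cylinder: r_cr = k/h = 0.0142 m = 1.42 cm.
Outer radius after coating: r₂ = 6.44×10^-4 + 0.00147 = 0.002114 m.
Since r₁ < r_cr and r₂ ≤ r_cr, the coating moves toward the maximum at r_cr — heat loss rises.
Bare: R = 1/(2πr₁h) = 13.65 m·K/W; Q = 67/13.65 = 4.91 W/m.
Coated: R = R_cond + R_conv = 4.896 m·K/W; Q = 67/4.896 = 13.7 W/m.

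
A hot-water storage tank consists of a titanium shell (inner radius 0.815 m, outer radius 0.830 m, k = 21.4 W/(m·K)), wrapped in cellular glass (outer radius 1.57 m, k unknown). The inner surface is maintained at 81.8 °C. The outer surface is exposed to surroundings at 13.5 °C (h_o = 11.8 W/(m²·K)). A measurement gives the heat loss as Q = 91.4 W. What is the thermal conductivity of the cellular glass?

ΣR = ΔT/Q = |81.8 − 13.5|/91.4 = 0.7473 K/W
Known resistances:
  R_titanium = (1/0.815 − 1/0.830)/(4πk) = 0.02217/(4π·21.4) = 8.246×10^-5 K/W
  R_conv,out = 1/(4πr²h) = 1/(4π·1.57²·11.8) = 0.002736 K/W
R_cellular glass = ΣR − ΣR_known = 0.7473 − 0.002818 = 0.7445 K/W
(1/r₁−1/r₂)/(4πk) = 0.7445 ⇒ k = 0.5679/(4π·0.7445) = 0.0607 W/m·K

k = 0.0607 W/m·K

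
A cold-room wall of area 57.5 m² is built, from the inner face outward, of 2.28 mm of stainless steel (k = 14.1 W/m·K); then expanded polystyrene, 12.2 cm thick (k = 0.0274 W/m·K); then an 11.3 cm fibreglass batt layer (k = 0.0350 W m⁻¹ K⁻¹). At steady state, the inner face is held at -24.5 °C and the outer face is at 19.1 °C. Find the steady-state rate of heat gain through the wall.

Q = 326 W

Treat each layer as a resistance in series:
  R_stainless steel = L/(kA) = 0.00228/(14.1·57.5) = 2.812×10^-6 K/W
  R_expanded polystyrene = L/(kA) = 0.122/(0.0274·57.5) = 0.07744 K/W
  R_fibreglass batt = L/(kA) = 0.113/(0.0350·57.5) = 0.05615 K/W
ΣR = 2.812×10^-6 + 0.07744 + 0.05615 = 0.1336 K/W
Q = ΔT/ΣR = (-24.5 °C − 19.1 °C)/0.1336 = -326 W
(Negative Q ⇒ heat flows inward; heat gain = 326 W.)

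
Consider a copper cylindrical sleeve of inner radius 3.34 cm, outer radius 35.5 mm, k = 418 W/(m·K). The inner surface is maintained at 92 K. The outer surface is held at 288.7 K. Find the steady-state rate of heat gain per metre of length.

Q' = 8470 kW/m

Q' = 2πk·ΔT/ln(r₂/r₁) = 2π × 418 × 196.7 / ln(0.0355/0.0334) = 8.47×10^6 W/m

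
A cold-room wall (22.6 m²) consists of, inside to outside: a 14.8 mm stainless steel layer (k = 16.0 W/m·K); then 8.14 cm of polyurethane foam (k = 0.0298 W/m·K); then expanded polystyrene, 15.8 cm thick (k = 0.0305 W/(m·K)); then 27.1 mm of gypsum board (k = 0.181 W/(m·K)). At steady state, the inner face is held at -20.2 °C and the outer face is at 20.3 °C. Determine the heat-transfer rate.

Resistance network (inner→outer):
  R_stainless steel = L/(kA) = 0.0148/(16.0·22.6) = 4.093×10^-5 K/W
  R_polyurethane foam = L/(kA) = 0.0814/(0.0298·22.6) = 0.1209 K/W
  R_expanded polystyrene = L/(kA) = 0.158/(0.0305·22.6) = 0.2292 K/W
  R_gypsum board = L/(kA) = 0.0271/(0.181·22.6) = 0.006625 K/W
ΣR = 4.093×10^-5 + 0.1209 + 0.2292 + 0.006625 = 0.3568 K/W
Q = ΔT/ΣR = (-20.2 °C − 20.3 °C)/0.3568 = -114 W
(Negative Q ⇒ heat flows inward; heat gain = 114 W.)

Q = 114 W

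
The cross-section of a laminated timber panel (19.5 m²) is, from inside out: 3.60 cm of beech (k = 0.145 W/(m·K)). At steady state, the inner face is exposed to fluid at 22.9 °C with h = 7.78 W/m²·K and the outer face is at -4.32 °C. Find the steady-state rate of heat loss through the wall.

Series thermal resistances, inner to outer:
  R_conv,in = 1/(hA) = 1/(7.78·19.5) = 0.006592 K/W
  R_beech = L/(kA) = 0.0360/(0.145·19.5) = 0.01273 K/W
ΣR = 0.006592 + 0.01273 = 0.01932 K/W
Q = ΔT/ΣR = (22.9 °C − -4.32 °C)/0.01932 = 1410 W

Q = 1410 W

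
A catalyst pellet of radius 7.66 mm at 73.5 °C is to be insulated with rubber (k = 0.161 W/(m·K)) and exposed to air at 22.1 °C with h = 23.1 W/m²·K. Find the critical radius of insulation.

r_cr = 1.39 cm

For a sphere, r_cr = 2k_ins/h = 2·0.161/23.1 = 0.0139 m = 1.39 cm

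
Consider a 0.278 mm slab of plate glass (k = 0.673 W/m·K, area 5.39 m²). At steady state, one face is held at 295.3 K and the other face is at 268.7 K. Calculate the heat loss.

Q = 3.47×10^5 W

Q = kA·ΔT/L = 0.673 × 5.39 × |295.3 K − 268.7 K| / 2.78×10^-4 = 3.47×10^5 W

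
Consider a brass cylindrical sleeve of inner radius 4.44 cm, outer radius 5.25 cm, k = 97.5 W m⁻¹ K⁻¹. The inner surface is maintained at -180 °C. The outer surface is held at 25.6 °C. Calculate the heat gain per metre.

Q' = 7.52×10^5 W/m

Q' = 2πk·ΔT/ln(r₂/r₁) = 2π × 97.5 × 205.6 / ln(0.0525/0.0444) = 7.52×10^5 W/m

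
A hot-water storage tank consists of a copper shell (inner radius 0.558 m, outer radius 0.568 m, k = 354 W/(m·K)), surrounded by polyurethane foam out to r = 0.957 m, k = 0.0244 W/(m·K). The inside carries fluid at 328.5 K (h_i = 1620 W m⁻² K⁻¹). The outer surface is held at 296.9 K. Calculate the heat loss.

Treat each layer as a resistance in series:
  R_conv,in = 1/(4πr²h) = 1/(4π·0.558²·1620) = 1.578×10^-4 K/W
  R_copper = (1/0.558 − 1/0.568)/(4πk) = 0.03155/(4π·354) = 7.093×10^-6 K/W
  R_polyurethane foam = (1/0.568 − 1/0.957)/(4πk) = 0.7156/(4π·0.0244) = 2.334 K/W
ΣR = 1.578×10^-4 + 7.093×10^-6 + 2.334 = 2.334 K/W
Q = ΔT/ΣR = (328.5 K − 296.9 K)/2.334 = 13.5 W

Q = 13.5 W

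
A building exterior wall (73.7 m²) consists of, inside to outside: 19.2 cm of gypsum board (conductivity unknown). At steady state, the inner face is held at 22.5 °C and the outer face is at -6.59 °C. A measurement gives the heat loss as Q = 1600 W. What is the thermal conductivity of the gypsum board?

ΣR = ΔT/Q = |22.5 − -6.59|/1600 = 0.01818 K/W
L/(kA) = 0.01818 ⇒ k = 0.192/(0.01818·73.7) = 0.143 W/m·K

k = 0.143 W/m·K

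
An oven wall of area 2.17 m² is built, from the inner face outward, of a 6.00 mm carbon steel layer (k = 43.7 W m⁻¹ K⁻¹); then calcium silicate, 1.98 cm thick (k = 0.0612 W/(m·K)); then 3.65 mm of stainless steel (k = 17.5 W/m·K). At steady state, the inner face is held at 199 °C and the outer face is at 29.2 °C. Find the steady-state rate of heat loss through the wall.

Q = 1140 W

Resistance network (inner→outer):
  R_carbon steel = L/(kA) = 0.00600/(43.7·2.17) = 6.327×10^-5 K/W
  R_calcium silicate = L/(kA) = 0.0198/(0.0612·2.17) = 0.1491 K/W
  R_stainless steel = L/(kA) = 0.00365/(17.5·2.17) = 9.612×10^-5 K/W
ΣR = 6.327×10^-5 + 0.1491 + 9.612×10^-5 = 0.1493 K/W
Q = ΔT/ΣR = (199 °C − 29.2 °C)/0.1493 = 1140 W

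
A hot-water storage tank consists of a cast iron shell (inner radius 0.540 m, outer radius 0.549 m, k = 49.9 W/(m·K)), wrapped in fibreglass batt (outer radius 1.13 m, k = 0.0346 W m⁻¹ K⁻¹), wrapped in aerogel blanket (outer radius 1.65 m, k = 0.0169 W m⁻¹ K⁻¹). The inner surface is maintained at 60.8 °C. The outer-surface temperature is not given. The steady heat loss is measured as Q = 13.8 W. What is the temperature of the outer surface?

Series resistances:
  R_cast iron = (1/0.540 − 1/0.549)/(4πk) = 0.03036/(4π·49.9) = 4.841×10^-5 K/W
  R_fibreglass batt = (1/0.549 − 1/1.13)/(4πk) = 0.9365/(4π·0.0346) = 2.154 K/W
  R_aerogel blanket = (1/1.13 − 1/1.65)/(4πk) = 0.2789/(4π·0.0169) = 1.313 K/W
ΣR = 3.467 K/W
ΔT = Q·ΣR = 13.8 × 3.467 = 47.84 K
Heat flows outward, so T_out = T_in − ΔT = 60.8 − 47.84 = 13.0 °C

T_out = 13.0 °C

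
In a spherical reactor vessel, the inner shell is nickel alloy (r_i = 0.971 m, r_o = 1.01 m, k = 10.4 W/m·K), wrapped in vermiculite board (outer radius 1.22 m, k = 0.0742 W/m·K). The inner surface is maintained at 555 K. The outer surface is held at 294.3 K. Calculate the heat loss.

Treat each layer as a resistance in series:
  R_nickel alloy = (1/0.971 − 1/1.01)/(4πk) = 0.03977/(4π·10.4) = 3.043×10^-4 K/W
  R_vermiculite board = (1/1.01 − 1/1.22)/(4πk) = 0.1704/(4π·0.0742) = 0.1828 K/W
ΣR = 3.043×10^-4 + 0.1828 = 0.1831 K/W
Q = ΔT/ΣR = (555 K − 294.3 K)/0.1831 = 1420 W

Q = 1420 W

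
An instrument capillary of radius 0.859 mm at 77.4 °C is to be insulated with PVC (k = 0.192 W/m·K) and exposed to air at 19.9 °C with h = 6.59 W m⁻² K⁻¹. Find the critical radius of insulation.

For a cylinder, r_cr = k_ins/h = 0.192/6.59 = 0.0291 m = 2.91 cm

r_cr = 2.91 cm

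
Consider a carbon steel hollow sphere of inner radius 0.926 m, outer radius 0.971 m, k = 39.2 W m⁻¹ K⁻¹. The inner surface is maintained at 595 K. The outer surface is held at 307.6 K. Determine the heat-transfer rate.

Q = 2830 kW

Q = 4πk·ΔT/(1/r₁ − 1/r₂) = 4π × 39.2 × 287.4 / (1/0.926 − 1/0.971) = 2.83×10^6 W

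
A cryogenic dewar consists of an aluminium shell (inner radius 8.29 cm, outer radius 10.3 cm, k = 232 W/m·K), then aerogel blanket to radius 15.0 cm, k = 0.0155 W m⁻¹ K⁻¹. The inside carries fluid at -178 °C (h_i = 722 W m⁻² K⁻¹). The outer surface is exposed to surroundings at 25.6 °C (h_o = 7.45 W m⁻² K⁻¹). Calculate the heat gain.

Series thermal resistances, inner to outer:
  R_conv,in = 1/(4πr²h) = 1/(4π·0.0829²·722) = 0.01604 K/W
  R_aluminium = (1/0.0829 − 1/0.103)/(4πk) = 2.354/(4π·232) = 8.074×10^-4 K/W
  R_aerogel blanket = (1/0.103 − 1/0.150)/(4πk) = 3.042/(4π·0.0155) = 15.62 K/W
  R_conv,out = 1/(4πr²h) = 1/(4π·0.150²·7.45) = 0.4747 K/W
ΣR = 0.01604 + 8.074×10^-4 + 15.62 + 0.4747 = 16.11 K/W
Q = ΔT/ΣR = (-178 °C − 25.6 °C)/16.11 = -12.6 W
(Negative Q ⇒ heat flows inward; heat gain = 12.6 W.)

Q = 12.6 W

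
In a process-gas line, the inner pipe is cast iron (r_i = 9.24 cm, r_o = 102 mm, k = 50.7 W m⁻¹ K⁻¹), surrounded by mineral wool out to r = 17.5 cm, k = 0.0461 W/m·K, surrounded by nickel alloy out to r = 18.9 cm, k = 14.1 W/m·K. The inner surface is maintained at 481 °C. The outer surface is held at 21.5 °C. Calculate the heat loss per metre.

Q' = 246 W/m

Resistance network (inner→outer):
  R'_cast iron = ln(0.102/0.0924)/(2πk) = 0.09885/(2π·50.7) = 3.103×10^-4 m·K/W
  R'_mineral wool = ln(0.175/0.102)/(2πk) = 0.5398/(2π·0.0461) = 1.864 m·K/W
  R'_nickel alloy = ln(0.189/0.175)/(2πk) = 0.07696/(2π·14.1) = 8.687×10^-4 m·K/W
ΣR = 3.103×10^-4 + 1.864 + 8.687×10^-4 = 1.865 m·K/W
Q' = ΔT/ΣR = (481 °C − 21.5 °C)/1.865 = 246 W/m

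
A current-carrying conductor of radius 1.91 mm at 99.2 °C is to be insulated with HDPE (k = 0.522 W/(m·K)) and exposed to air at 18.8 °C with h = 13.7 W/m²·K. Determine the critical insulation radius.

For a cylinder, r_cr = k_ins/h = 0.522/13.7 = 0.0381 m = 3.81 cm

r_cr = 3.81 cm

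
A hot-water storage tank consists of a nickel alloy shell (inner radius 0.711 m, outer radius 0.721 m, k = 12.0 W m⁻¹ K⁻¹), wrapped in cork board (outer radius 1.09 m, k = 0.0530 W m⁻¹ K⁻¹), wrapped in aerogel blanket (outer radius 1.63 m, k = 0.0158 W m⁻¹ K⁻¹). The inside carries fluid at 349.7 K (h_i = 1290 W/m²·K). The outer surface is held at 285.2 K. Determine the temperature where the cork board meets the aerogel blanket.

Series thermal resistances, inner to outer:
  R_conv,in = 1/(4πr²h) = 1/(4π·0.711²·1290) = 1.220×10^-4 K/W
  R_nickel alloy = (1/0.711 − 1/0.721)/(4πk) = 0.01951/(4π·12.0) = 1.294×10^-4 K/W
  R_cork board = (1/0.721 − 1/1.09)/(4πk) = 0.4695/(4π·0.0530) = 0.7050 K/W
  R_aerogel blanket = (1/1.09 − 1/1.63)/(4πk) = 0.3039/(4π·0.0158) = 1.531 K/W
ΣR = 1.220×10^-4 + 1.294×10^-4 + 0.7050 + 1.531 = 2.236 K/W
Q = ΔT/ΣR = (349.7 K − 285.2 K)/2.236 = 28.85 W
From the inner boundary to the cork board/aerogel blanket interface, ΣR_partial = 0.7053 K/W.
T_interface = T_in − Q·ΣR_partial = 349.7 K − (28.85)(0.7053) = 329.4 K

T = 329.4 K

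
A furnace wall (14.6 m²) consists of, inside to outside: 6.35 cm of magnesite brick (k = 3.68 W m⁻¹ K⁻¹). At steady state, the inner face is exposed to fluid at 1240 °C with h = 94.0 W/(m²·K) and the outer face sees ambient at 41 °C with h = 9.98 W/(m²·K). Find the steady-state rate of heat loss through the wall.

Treat each layer as a resistance in series:
  R_conv,in = 1/(hA) = 1/(94.0·14.6) = 7.287×10^-4 K/W
  R_magnesite brick = L/(kA) = 0.0635/(3.68·14.6) = 0.001182 K/W
  R_conv,out = 1/(hA) = 1/(9.98·14.6) = 0.006863 K/W
ΣR = 7.287×10^-4 + 0.001182 + 0.006863 = 0.008774 K/W
Q = ΔT/ΣR = (1240 °C − 41 °C)/0.008774 = 1.37×10^5 W

Q = 1.37×10^5 W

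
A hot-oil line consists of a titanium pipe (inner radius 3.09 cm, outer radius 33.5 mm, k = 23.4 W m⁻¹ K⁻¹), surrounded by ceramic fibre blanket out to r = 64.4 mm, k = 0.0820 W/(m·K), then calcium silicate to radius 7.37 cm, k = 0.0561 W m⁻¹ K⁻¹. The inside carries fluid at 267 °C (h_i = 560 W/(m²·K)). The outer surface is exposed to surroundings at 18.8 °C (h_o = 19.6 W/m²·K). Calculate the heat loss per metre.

Treat each layer as a resistance in series:
  R'_conv,in = 1/(2πr h) = 1/(2π·0.0309·560) = 0.009198 m·K/W
  R'_titanium = ln(0.0335/0.0309)/(2πk) = 0.08079/(2π·23.4) = 5.495×10^-4 m·K/W
  R'_ceramic fibre blanket = ln(0.0644/0.0335)/(2πk) = 0.6536/(2π·0.0820) = 1.269 m·K/W
  R'_calcium silicate = ln(0.0737/0.0644)/(2πk) = 0.1349/(2π·0.0561) = 0.3827 m·K/W
  R'_conv,out = 1/(2πr h) = 1/(2π·0.0737·19.6) = 0.1102 m·K/W
ΣR = 0.009198 + 5.495×10^-4 + 1.269 + 0.3827 + 0.1102 = 1.772 m·K/W
Q' = ΔT/ΣR = (267 °C − 18.8 °C)/1.772 = 140 W/m

Q' = 140 W/m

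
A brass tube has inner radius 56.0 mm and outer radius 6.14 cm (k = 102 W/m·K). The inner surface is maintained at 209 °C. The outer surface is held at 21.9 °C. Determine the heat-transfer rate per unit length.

Q' = 1.30×10^6 W/m

Q' = 2πk·ΔT/ln(r₂/r₁) = 2π × 102 × 187.1 / ln(0.0614/0.0560) = 1.30×10^6 W/m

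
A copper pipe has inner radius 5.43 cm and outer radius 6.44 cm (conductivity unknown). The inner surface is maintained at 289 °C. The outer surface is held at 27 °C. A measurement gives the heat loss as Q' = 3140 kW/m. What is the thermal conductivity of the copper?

ΣR = ΔT/Q' = |289 − 27|/3.14×10^6 = 8.344×10^-5 m·K/W
ln(r₂/r₁)/(2πk) = 8.344×10^-5 ⇒ k = 0.1706/(2π·8.344×10^-5) = 325 W/m·K

k = 325 W/m·K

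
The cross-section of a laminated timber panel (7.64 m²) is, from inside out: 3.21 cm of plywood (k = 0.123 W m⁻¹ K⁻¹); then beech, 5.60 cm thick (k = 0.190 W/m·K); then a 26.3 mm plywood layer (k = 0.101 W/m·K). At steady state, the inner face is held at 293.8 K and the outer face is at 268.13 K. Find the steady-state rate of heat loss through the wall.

Q = 240 W

Series thermal resistances, inner to outer:
  R_plywood = L/(kA) = 0.0321/(0.123·7.64) = 0.03416 K/W
  R_beech = L/(kA) = 0.0560/(0.190·7.64) = 0.03858 K/W
  R_plywood = L/(kA) = 0.0263/(0.101·7.64) = 0.03408 K/W
ΣR = 0.03416 + 0.03858 + 0.03408 = 0.1068 K/W
Q = ΔT/ΣR = (293.8 K − 268.13 K)/0.1068 = 240 W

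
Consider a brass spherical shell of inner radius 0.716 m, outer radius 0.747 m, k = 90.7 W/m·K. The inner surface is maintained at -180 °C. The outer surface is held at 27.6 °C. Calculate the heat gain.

Q = 4080 kW

Q = 4πk·ΔT/(1/r₁ − 1/r₂) = 4π × 90.7 × 207.6 / (1/0.716 − 1/0.747) = 4.08×10^6 W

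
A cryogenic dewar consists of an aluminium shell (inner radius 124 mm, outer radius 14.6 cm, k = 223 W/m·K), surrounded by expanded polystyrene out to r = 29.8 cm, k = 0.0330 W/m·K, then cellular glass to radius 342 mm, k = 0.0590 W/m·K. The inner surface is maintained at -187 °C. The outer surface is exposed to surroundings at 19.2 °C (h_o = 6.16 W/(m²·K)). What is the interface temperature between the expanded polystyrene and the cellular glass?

Treat each layer as a resistance in series:
  R_aluminium = (1/0.124 − 1/0.146)/(4πk) = 1.215/(4π·223) = 4.336×10^-4 K/W
  R_expanded polystyrene = (1/0.146 − 1/0.298)/(4πk) = 3.494/(4π·0.0330) = 8.425 K/W
  R_cellular glass = (1/0.298 − 1/0.342)/(4πk) = 0.4317/(4π·0.0590) = 0.5823 K/W
  R_conv,out = 1/(4πr²h) = 1/(4π·0.342²·6.16) = 0.1104 K/W
ΣR = 4.336×10^-4 + 8.425 + 0.5823 + 0.1104 = 9.118 K/W
Q = ΔT/ΣR = (-187 °C − 19.2 °C)/9.118 = -22.61 W
From the inner boundary to the expanded polystyrene/cellular glass interface, ΣR_partial = 8.425 K/W.
T_interface = T_in − Q·ΣR_partial = -187 °C − (-22.61)(8.425) = 3.5 °C

T = 3.5 °C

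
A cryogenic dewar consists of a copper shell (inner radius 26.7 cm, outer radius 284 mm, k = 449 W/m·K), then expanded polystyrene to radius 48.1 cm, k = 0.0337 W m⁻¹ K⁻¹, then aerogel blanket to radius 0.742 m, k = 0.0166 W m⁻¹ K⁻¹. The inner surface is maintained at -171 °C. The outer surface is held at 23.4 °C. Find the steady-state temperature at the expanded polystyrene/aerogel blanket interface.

Resistance network (inner→outer):
  R_copper = (1/0.267 − 1/0.284)/(4πk) = 0.2242/(4π·449) = 3.973×10^-5 K/W
  R_expanded polystyrene = (1/0.284 − 1/0.481)/(4πk) = 1.442/(4π·0.0337) = 3.405 K/W
  R_aerogel blanket = (1/0.481 − 1/0.742)/(4πk) = 0.7313/(4π·0.0166) = 3.506 K/W
ΣR = 3.973×10^-5 + 3.405 + 3.506 = 6.911 K/W
Q = ΔT/ΣR = (-171 °C − 23.4 °C)/6.911 = -28.13 W
From the inner boundary to the expanded polystyrene/aerogel blanket interface, ΣR_partial = 3.405 K/W.
T_interface = T_in − Q·ΣR_partial = -171 °C − (-28.13)(3.405) = -75.2 °C

T = -75.2 °C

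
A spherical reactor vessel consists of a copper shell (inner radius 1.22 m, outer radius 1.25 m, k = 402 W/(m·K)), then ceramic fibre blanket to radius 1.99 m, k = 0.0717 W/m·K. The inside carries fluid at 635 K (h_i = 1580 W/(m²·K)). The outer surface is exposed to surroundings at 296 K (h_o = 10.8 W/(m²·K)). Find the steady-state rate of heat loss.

Q = 1020 W

Series thermal resistances, inner to outer:
  R_conv,in = 1/(4πr²h) = 1/(4π·1.22²·1580) = 3.384×10^-5 K/W
  R_copper = (1/1.22 − 1/1.25)/(4πk) = 0.01967/(4π·402) = 3.894×10^-6 K/W
  R_ceramic fibre blanket = (1/1.25 − 1/1.99)/(4πk) = 0.2975/(4π·0.0717) = 0.3302 K/W
  R_conv,out = 1/(4πr²h) = 1/(4π·1.99²·10.8) = 0.001861 K/W
ΣR = 3.384×10^-5 + 3.894×10^-6 + 0.3302 + 0.001861 = 0.3321 K/W
Q = ΔT/ΣR = (635 K − 296 K)/0.3321 = 1020 W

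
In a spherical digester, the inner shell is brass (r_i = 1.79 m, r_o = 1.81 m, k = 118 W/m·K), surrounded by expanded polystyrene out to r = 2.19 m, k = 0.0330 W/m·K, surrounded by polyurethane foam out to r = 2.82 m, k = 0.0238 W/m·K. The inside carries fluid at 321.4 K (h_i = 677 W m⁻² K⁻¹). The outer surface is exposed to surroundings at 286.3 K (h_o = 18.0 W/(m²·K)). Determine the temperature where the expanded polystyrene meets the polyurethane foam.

T = 307.2 K

Resistance network (inner→outer):
  R_conv,in = 1/(4πr²h) = 1/(4π·1.79²·677) = 3.669×10^-5 K/W
  R_brass = (1/1.79 − 1/1.81)/(4πk) = 0.006173/(4π·118) = 4.163×10^-6 K/W
  R_expanded polystyrene = (1/1.81 − 1/2.19)/(4πk) = 0.09587/(4π·0.0330) = 0.2312 K/W
  R_polyurethane foam = (1/2.19 − 1/2.82)/(4πk) = 0.1020/(4π·0.0238) = 0.3411 K/W
  R_conv,out = 1/(4πr²h) = 1/(4π·2.82²·18.0) = 5.559×10^-4 K/W
ΣR = 3.669×10^-5 + 4.163×10^-6 + 0.2312 + 0.3411 + 5.559×10^-4 = 0.5729 K/W
Q = ΔT/ΣR = (321.4 K − 286.3 K)/0.5729 = 61.27 W
From the inner boundary to the expanded polystyrene/polyurethane foam interface, ΣR_partial = 0.2312 K/W.
T_interface = T_in − Q·ΣR_partial = 321.4 K − (61.27)(0.2312) = 307.2 K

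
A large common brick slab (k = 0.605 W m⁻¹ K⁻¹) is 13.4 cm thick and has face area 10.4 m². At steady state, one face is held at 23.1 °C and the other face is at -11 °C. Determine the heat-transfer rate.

Q = 1600 W

Q = kA·ΔT/L = 0.605 × 10.4 × |23.1 °C − -11 °C| / 0.134 = 1600 W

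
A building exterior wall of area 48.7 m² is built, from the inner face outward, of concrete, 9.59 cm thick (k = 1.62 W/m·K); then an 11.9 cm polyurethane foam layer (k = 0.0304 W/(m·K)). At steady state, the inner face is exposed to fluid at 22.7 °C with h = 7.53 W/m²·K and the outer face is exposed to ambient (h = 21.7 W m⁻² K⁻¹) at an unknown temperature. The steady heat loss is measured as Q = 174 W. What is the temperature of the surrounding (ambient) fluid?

Series resistances:
  R_conv,in = 1/(hA) = 1/(7.53·48.7) = 0.002727 K/W
  R_concrete = L/(kA) = 0.0959/(1.62·48.7) = 0.001216 K/W
  R_polyurethane foam = L/(kA) = 0.119/(0.0304·48.7) = 0.08038 K/W
  R_conv,out = 1/(hA) = 1/(21.7·48.7) = 9.463×10^-4 K/W
ΣR = 0.08527 K/W
ΔT = Q·ΣR = 174 × 0.08527 = 14.84 K
Heat flows outward, so T_out = T_in − ΔT = 22.7 − 14.84 = 7.86 °C

T_out = 7.86 °C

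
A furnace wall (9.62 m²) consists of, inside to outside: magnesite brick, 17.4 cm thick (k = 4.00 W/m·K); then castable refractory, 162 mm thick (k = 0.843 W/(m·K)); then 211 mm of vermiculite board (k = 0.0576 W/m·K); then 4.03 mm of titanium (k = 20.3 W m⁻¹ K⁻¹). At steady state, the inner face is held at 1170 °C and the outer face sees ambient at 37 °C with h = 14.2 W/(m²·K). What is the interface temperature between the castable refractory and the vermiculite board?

T = 1103 °C

Series thermal resistances, inner to outer:
  R_magnesite brick = L/(kA) = 0.174/(4.00·9.62) = 0.004522 K/W
  R_castable refractory = L/(kA) = 0.162/(0.843·9.62) = 0.01998 K/W
  R_vermiculite board = L/(kA) = 0.211/(0.0576·9.62) = 0.3808 K/W
  R_titanium = L/(kA) = 0.00403/(20.3·9.62) = 2.064×10^-5 K/W
  R_conv,out = 1/(hA) = 1/(14.2·9.62) = 0.007320 K/W
ΣR = 0.004522 + 0.01998 + 0.3808 + 2.064×10^-5 + 0.007320 = 0.4126 K/W
Q = ΔT/ΣR = (1170 °C − 37 °C)/0.4126 = 2746 W
From the inner boundary to the castable refractory/vermiculite board interface, ΣR_partial = 0.02450 K/W.
T_interface = T_in − Q·ΣR_partial = 1170 °C − (2746)(0.02450) = 1103 °C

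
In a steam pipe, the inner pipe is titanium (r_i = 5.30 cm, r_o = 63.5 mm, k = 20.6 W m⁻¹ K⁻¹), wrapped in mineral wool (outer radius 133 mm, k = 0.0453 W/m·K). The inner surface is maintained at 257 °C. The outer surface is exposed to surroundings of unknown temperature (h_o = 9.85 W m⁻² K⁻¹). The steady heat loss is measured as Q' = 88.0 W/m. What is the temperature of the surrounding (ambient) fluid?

Sum the resistances:
  R'_titanium = ln(0.0635/0.0530)/(2πk) = 0.1807/(2π·20.6) = 0.001396 m·K/W
  R'_mineral wool = ln(0.133/0.0635)/(2πk) = 0.7393/(2π·0.0453) = 2.597 m·K/W
  R'_conv,out = 1/(2πr h) = 1/(2π·0.133·9.85) = 0.1215 m·K/W
ΣR = 2.720 m·K/W
ΔT = Q'·ΣR = 88.0 × 2.720 = 239.4 K
Heat flows outward, so T_out = T_in − ΔT = 257 − 239.4 = 17.6 °C

T_out = 17.6 °C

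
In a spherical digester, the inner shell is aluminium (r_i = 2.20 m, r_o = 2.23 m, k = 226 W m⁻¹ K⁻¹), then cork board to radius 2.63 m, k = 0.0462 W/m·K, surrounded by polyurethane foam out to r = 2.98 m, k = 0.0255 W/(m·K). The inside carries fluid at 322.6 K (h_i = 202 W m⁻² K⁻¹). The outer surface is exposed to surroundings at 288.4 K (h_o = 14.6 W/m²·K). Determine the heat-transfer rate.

Q = 133 W

Treat each layer as a resistance in series:
  R_conv,in = 1/(4πr²h) = 1/(4π·2.20²·202) = 8.139×10^-5 K/W
  R_aluminium = (1/2.20 − 1/2.23)/(4πk) = 0.006115/(4π·226) = 2.153×10^-6 K/W
  R_cork board = (1/2.23 − 1/2.63)/(4πk) = 0.06820/(4π·0.0462) = 0.1175 K/W
  R_polyurethane foam = (1/2.63 − 1/2.98)/(4πk) = 0.04466/(4π·0.0255) = 0.1394 K/W
  R_conv,out = 1/(4πr²h) = 1/(4π·2.98²·14.6) = 6.138×10^-4 K/W
ΣR = 8.139×10^-5 + 2.153×10^-6 + 0.1175 + 0.1394 + 6.138×10^-4 = 0.2576 K/W
Q = ΔT/ΣR = (322.6 K − 288.4 K)/0.2576 = 133 W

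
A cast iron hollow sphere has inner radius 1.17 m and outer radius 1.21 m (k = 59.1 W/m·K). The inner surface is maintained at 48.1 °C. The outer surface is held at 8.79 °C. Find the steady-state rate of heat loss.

Q = 1030 kW

Q = 4πk·ΔT/(1/r₁ − 1/r₂) = 4π × 59.1 × 39.31 / (1/1.17 − 1/1.21) = 1.03×10^6 W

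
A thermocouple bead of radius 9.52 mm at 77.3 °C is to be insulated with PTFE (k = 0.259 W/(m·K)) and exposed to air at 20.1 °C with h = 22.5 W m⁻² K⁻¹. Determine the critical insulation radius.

For a sphere, r_cr = 2k_ins/h = 2·0.259/22.5 = 0.0230 m = 2.30 cm

r_cr = 2.30 cm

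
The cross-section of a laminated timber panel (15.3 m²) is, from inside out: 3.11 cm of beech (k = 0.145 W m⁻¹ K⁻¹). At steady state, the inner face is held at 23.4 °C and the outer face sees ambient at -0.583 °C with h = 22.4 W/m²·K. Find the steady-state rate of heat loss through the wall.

Resistance network (inner→outer):
  R_beech = L/(kA) = 0.0311/(0.145·15.3) = 0.01402 K/W
  R_conv,out = 1/(hA) = 1/(22.4·15.3) = 0.002918 K/W
ΣR = 0.01402 + 0.002918 = 0.01694 K/W
Q = ΔT/ΣR = (23.4 °C − -0.583 °C)/0.01694 = 1420 W

Q = 1420 W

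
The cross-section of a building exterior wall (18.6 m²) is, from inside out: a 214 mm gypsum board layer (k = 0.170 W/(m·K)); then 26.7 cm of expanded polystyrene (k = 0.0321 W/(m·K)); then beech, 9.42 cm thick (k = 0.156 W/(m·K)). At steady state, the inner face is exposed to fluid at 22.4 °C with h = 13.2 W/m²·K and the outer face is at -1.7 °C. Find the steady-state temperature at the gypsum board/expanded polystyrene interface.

T = 19.3 °C

Resistance network (inner→outer):
  R_conv,in = 1/(hA) = 1/(13.2·18.6) = 0.004073 K/W
  R_gypsum board = L/(kA) = 0.214/(0.170·18.6) = 0.06768 K/W
  R_expanded polystyrene = L/(kA) = 0.267/(0.0321·18.6) = 0.4472 K/W
  R_beech = L/(kA) = 0.0942/(0.156·18.6) = 0.03246 K/W
ΣR = 0.004073 + 0.06768 + 0.4472 + 0.03246 = 0.5514 K/W
Q = ΔT/ΣR = (22.4 °C − -1.7 °C)/0.5514 = 43.71 W
From the inner boundary to the gypsum board/expanded polystyrene interface, ΣR_partial = 0.07175 K/W.
T_interface = T_in − Q·ΣR_partial = 22.4 °C − (43.71)(0.07175) = 19.3 °C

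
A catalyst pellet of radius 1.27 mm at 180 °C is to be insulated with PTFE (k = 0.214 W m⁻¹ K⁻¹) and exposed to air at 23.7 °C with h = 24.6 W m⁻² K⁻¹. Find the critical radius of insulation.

For a sphere, r_cr = 2k_ins/h = 2·0.214/24.6 = 0.0174 m = 1.74 cm

r_cr = 1.74 cm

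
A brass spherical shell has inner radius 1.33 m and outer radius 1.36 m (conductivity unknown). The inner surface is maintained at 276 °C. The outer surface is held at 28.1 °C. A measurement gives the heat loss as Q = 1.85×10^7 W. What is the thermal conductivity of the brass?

ΣR = ΔT/Q = |276 − 28.1|/1.85×10^7 = 1.340×10^-5 K/W
(1/r₁−1/r₂)/(4πk) = 1.340×10^-5 ⇒ k = 0.01659/(4π·1.340×10^-5) = 98.5 W/m·K

k = 98.5 W/m·K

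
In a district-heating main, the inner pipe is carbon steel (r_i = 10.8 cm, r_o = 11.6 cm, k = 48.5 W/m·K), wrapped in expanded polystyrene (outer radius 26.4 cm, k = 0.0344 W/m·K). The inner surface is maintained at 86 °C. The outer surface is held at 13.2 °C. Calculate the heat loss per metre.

Series thermal resistances, inner to outer:
  R'_carbon steel = ln(0.116/0.108)/(2πk) = 0.07146/(2π·48.5) = 2.345×10^-4 m·K/W
  R'_expanded polystyrene = ln(0.264/0.116)/(2πk) = 0.8224/(2π·0.0344) = 3.805 m·K/W
ΣR = 2.345×10^-4 + 3.805 = 3.805 m·K/W
Q' = ΔT/ΣR = (86 °C − 13.2 °C)/3.805 = 19.1 W/m

Q' = 19.1 W/m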